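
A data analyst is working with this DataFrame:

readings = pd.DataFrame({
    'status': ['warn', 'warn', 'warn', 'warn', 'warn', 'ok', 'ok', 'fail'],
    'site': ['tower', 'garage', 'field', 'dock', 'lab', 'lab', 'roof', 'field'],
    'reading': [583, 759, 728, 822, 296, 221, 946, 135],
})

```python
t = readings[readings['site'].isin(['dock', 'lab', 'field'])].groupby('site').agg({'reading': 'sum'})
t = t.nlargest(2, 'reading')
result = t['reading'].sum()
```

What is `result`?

filter rows where site in ['dock', 'lab', 'field']:
  status   site  reading
2   warn  field      728
3   warn   dock      822
4   warn    lab      296
5     ok    lab      221
7   fail  field      135
group by site, sum of reading:
       reading
site          
dock       822
field      863
lab        517
take 2 rows with largest reading:
       reading
site          
field      863
dock       822

1685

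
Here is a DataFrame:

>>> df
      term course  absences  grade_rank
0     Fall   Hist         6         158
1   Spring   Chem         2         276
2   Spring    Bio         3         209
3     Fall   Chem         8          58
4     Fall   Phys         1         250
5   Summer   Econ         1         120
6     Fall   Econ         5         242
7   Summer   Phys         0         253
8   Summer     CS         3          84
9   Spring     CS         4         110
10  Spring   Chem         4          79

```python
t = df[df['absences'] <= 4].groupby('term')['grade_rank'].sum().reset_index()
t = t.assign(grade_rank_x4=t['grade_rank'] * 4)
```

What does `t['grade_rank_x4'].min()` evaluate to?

filter rows where absences <= 4:
      term course  absences  grade_rank
1   Spring   Chem         2         276
2   Spring    Bio         3         209
4     Fall   Phys         1         250
5   Summer   Econ         1         120
7   Summer   Phys         0         253
8   Summer     CS         3          84
9   Spring     CS         4         110
10  Spring   Chem         4          79
group by term, sum of grade_rank:
term
Fall      250
Spring    674
Summer    457
Name: grade_rank, dtype: int64
reset_index():
     term  grade_rank
0    Fall         250
1  Spring         674
2  Summer         457
add column grade_rank_x4 = t['grade_rank'] * 4:
     term  grade_rank  grade_rank_x4
0    Fall         250           1000
1  Spring         674           2696
2  Summer         457           1828

1000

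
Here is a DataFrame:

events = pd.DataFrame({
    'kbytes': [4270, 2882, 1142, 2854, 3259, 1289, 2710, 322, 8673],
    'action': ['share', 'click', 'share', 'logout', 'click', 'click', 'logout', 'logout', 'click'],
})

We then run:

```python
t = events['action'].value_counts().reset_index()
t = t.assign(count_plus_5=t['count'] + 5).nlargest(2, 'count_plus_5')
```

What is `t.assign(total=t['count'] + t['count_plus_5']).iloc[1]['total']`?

11

value_counts of action:
action
click     4
logout    3
share     2
Name: count, dtype: int64
reset_index():
   action  count
0   click      4
1  logout      3
2   share      2
add column count_plus_5 = t['count'] + 5:
   action  count  count_plus_5
0   click      4             9
1  logout      3             8
2   share      2             7
take 2 rows with largest count_plus_5:
   action  count  count_plus_5
0   click      4             9
1  logout      3             8
add column total = t['count'] + t['count_plus_5']:
   action  count  count_plus_5  total
0   click      4             9     13
1  logout      3             8     11
So iloc[1]['total'] = 11.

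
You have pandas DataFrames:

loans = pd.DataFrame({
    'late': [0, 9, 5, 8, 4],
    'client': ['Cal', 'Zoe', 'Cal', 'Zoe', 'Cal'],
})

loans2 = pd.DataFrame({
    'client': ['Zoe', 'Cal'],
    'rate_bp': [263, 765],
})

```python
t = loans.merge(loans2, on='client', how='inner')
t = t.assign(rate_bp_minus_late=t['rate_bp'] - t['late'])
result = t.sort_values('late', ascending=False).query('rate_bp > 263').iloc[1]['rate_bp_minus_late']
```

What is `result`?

merge on 'client' (how='inner') → 5 rows:
   late client  rate_bp
0     0    Cal      765
1     9    Zoe      263
2     5    Cal      765
3     8    Zoe      263
4     4    Cal      765
add column rate_bp_minus_late = t['rate_bp'] - t['late']:
   late client  rate_bp  rate_bp_minus_late
0     0    Cal      765                 765
1     9    Zoe      263                 254
2     5    Cal      765                 760
3     8    Zoe      263                 255
4     4    Cal      765                 761
sort by late descending:
   late client  rate_bp  rate_bp_minus_late
1     9    Zoe      263                 254
3     8    Zoe      263                 255
2     5    Cal      765                 760
4     4    Cal      765                 761
0     0    Cal      765                 765
filter rows where rate_bp > 263:
   late client  rate_bp  rate_bp_minus_late
2     5    Cal      765                 760
4     4    Cal      765                 761
0     0    Cal      765                 765

761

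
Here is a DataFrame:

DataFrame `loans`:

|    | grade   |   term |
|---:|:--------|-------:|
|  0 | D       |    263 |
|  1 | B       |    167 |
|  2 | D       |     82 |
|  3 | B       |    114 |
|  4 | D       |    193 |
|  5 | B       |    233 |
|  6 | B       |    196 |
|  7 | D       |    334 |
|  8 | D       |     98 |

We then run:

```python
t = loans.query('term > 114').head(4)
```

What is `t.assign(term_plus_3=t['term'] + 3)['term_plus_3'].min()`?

170

filter rows where term > 114:
  grade  term
0     D   263
1     B   167
4     D   193
5     B   233
6     B   196
7     D   334
take first 4 rows:
  grade  term
0     D   263
1     B   167
4     D   193
5     B   233
add column term_plus_3 = t['term'] + 3:
  grade  term  term_plus_3
0     D   263          266
1     B   167          170
4     D   193          196
5     B   233          236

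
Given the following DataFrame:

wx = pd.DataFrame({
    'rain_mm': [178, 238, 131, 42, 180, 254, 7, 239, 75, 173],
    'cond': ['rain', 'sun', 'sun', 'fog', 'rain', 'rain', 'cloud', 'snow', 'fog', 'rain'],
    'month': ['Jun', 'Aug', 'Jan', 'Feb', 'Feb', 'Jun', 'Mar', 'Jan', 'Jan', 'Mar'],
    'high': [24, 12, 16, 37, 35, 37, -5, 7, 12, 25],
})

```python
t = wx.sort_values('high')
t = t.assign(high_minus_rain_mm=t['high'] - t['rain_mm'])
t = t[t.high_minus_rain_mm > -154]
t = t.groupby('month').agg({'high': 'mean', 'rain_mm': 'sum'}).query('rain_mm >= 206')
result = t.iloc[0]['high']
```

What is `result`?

sort by high:
   rain_mm   cond month  high
6        7  cloud   Mar    -5
7      239   snow   Jan     7
1      238    sun   Aug    12
8       75    fog   Jan    12
2      131    sun   Jan    16
0      178   rain   Jun    24
9      173   rain   Mar    25
4      180   rain   Feb    35
3       42    fog   Feb    37
5      254   rain   Jun    37
add column high_minus_rain_mm = t['high'] - t['rain_mm']:
   rain_mm   cond month  high  high_minus_rain_mm
6        7  cloud   Mar    -5                 -12
7      239   snow   Jan     7                -232
1      238    sun   Aug    12                -226
8       75    fog   Jan    12                 -63
2      131    sun   Jan    16                -115
0      178   rain   Jun    24                -154
9      173   rain   Mar    25                -148
4      180   rain   Feb    35                -145
3       42    fog   Feb    37                  -5
5      254   rain   Jun    37                -217
filter rows where high_minus_rain_mm > -154:
   rain_mm   cond month  high  high_minus_rain_mm
6        7  cloud   Mar    -5                 -12
8       75    fog   Jan    12                 -63
2      131    sun   Jan    16                -115
9      173   rain   Mar    25                -148
4      180   rain   Feb    35                -145
3       42    fog   Feb    37                  -5
group by month: mean(high), sum(rain_mm):
       high  rain_mm
month               
Feb    36.0      222
Jan    14.0      206
Mar    10.0      180
filter rows where rain_mm >= 206:
       high  rain_mm
month               
Feb    36.0      222
Jan    14.0      206
The value at position 0, column 'high' is 36.0.

36.0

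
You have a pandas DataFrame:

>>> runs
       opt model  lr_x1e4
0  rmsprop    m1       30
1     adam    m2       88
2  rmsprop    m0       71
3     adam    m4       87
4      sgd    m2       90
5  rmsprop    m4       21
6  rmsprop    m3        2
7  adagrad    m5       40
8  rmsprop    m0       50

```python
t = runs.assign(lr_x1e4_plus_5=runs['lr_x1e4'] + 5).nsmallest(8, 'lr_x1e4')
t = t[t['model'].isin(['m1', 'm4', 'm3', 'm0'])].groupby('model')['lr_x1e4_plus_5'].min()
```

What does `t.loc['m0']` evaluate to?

add column lr_x1e4_plus_5 = runs['lr_x1e4'] + 5:
       opt model  lr_x1e4  lr_x1e4_plus_5
0  rmsprop    m1       30              35
1     adam    m2       88              93
2  rmsprop    m0       71              76
3     adam    m4       87              92
4      sgd    m2       90              95
5  rmsprop    m4       21              26
6  rmsprop    m3        2               7
7  adagrad    m5       40              45
8  rmsprop    m0       50              55
take 8 rows with smallest lr_x1e4:
       opt model  lr_x1e4  lr_x1e4_plus_5
6  rmsprop    m3        2               7
5  rmsprop    m4       21              26
0  rmsprop    m1       30              35
7  adagrad    m5       40              45
8  rmsprop    m0       50              55
2  rmsprop    m0       71              76
3     adam    m4       87              92
1     adam    m2       88              93
filter rows where model in ['m1', 'm4', 'm3', 'm0']:
       opt model  lr_x1e4  lr_x1e4_plus_5
6  rmsprop    m3        2               7
5  rmsprop    m4       21              26
0  rmsprop    m1       30              35
8  rmsprop    m0       50              55
2  rmsprop    m0       71              76
3     adam    m4       87              92
group by model, min of lr_x1e4_plus_5:
model
m0    55
m1    35
m3     7
m4    26
Name: lr_x1e4_plus_5, dtype: int64
Hence 55.

55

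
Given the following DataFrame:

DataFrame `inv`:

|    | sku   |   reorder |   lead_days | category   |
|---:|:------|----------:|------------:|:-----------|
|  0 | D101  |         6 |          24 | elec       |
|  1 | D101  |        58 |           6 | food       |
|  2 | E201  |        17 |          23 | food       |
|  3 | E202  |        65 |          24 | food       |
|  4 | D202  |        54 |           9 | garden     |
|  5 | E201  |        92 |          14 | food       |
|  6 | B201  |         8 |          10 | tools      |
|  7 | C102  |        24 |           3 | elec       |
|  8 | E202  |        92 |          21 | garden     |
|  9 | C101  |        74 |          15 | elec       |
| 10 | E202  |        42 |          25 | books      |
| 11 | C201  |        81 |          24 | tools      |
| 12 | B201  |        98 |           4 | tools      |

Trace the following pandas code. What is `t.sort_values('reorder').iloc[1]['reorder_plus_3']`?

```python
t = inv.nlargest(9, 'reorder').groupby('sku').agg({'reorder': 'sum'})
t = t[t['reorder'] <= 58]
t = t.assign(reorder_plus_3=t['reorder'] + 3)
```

61

take 9 rows with largest reorder:
     sku  reorder  lead_days category
12  B201       98          4    tools
5   E201       92         14     food
8   E202       92         21   garden
11  C201       81         24    tools
9   C101       74         15     elec
3   E202       65         24     food
1   D101       58          6     food
4   D202       54          9   garden
10  E202       42         25    books
group by sku, sum of reorder:
      reorder
sku          
B201       98
C101       74
C201       81
D101       58
D202       54
E201       92
E202      199
filter rows where reorder <= 58:
      reorder
sku          
D101       58
D202       54
add column reorder_plus_3 = t['reorder'] + 3:
      reorder  reorder_plus_3
sku                          
D101       58              61
D202       54              57
sort by reorder:
      reorder  reorder_plus_3
sku                          
D202       54              57
D101       58              61
Reading off the value at position 1, column 'reorder_plus_3', we get 61.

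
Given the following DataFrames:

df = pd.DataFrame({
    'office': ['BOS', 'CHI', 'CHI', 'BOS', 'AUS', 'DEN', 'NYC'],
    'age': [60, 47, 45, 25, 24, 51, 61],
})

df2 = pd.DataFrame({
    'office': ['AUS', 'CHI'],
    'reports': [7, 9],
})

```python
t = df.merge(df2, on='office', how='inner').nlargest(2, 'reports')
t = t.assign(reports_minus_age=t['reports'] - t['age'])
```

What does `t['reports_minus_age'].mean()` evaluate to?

merge on 'office' (how='inner') → 3 rows:
  office  age  reports
0    CHI   47        9
1    CHI   45        9
2    AUS   24        7
take 2 rows with largest reports:
  office  age  reports
0    CHI   47        9
1    CHI   45        9
add column reports_minus_age = t['reports'] - t['age']:
  office  age  reports  reports_minus_age
0    CHI   47        9                -38
1    CHI   45        9                -36

-37.0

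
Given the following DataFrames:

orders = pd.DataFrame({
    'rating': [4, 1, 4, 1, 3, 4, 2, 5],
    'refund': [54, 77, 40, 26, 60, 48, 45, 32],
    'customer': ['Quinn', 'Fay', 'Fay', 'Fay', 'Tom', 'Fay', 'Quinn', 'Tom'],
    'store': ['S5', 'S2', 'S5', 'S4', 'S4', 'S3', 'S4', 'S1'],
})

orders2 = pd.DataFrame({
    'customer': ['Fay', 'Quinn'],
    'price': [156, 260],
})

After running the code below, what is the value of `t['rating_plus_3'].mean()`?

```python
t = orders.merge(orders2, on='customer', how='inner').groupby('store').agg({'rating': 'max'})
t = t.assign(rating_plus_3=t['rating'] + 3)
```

5.75

merge on 'customer' (how='inner') → 6 rows:
   rating  refund customer store  price
0       4      54    Quinn    S5    260
1       1      77      Fay    S2    156
2       4      40      Fay    S5    156
3       1      26      Fay    S4    156
4       4      48      Fay    S3    156
5       2      45    Quinn    S4    260
group by store, max of rating:
       rating
store        
S2          1
S3          4
S4          2
S5          4
add column rating_plus_3 = t['rating'] + 3:
       rating  rating_plus_3
store                       
S2          1              4
S3          4              7
S4          2              5
S5          4              7
Finally, mean of column 'rating_plus_3' = 5.75.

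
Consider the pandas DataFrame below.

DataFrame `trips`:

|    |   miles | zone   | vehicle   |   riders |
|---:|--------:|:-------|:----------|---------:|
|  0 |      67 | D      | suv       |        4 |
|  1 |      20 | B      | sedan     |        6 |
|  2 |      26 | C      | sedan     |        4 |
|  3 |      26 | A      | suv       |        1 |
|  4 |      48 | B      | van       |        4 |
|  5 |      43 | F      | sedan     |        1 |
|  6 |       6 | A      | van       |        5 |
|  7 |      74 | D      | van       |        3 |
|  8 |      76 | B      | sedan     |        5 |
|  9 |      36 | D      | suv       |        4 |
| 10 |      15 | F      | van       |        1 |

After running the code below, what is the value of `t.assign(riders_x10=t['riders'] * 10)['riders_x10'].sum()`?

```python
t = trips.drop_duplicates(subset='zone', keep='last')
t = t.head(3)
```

140

drop duplicate zone (keep=last):
    miles zone vehicle  riders
2      26    C   sedan       4
6       6    A     van       5
8      76    B   sedan       5
9      36    D     suv       4
10     15    F     van       1
take first 3 rows:
   miles zone vehicle  riders
2     26    C   sedan       4
6      6    A     van       5
8     76    B   sedan       5
add column riders_x10 = t['riders'] * 10:
   miles zone vehicle  riders  riders_x10
2     26    C   sedan       4          40
6      6    A     van       5          50
8     76    B   sedan       5          50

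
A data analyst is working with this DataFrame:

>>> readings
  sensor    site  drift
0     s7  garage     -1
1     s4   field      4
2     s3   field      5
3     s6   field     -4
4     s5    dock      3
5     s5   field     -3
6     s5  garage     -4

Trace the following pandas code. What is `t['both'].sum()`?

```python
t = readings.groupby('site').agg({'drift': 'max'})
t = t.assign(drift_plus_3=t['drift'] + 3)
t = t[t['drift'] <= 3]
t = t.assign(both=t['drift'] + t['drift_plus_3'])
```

group by site, max of drift:
        drift
site         
dock        3
field       5
garage     -1
add column drift_plus_3 = t['drift'] + 3:
        drift  drift_plus_3
site                       
dock        3             6
field       5             8
garage     -1             2
filter rows where drift <= 3:
        drift  drift_plus_3
site                       
dock        3             6
garage     -1             2
add column both = t['drift'] + t['drift_plus_3']:
        drift  drift_plus_3  both
site                             
dock        3             6     9
garage     -1             2     1

10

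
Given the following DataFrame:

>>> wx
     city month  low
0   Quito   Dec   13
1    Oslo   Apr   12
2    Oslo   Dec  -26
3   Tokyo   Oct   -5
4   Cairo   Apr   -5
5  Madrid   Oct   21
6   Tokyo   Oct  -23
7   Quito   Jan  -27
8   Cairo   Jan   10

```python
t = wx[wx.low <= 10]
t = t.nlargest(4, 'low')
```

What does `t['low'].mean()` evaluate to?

-5.75

filter rows where low <= 10:
    city month  low
2   Oslo   Dec  -26
3  Tokyo   Oct   -5
4  Cairo   Apr   -5
6  Tokyo   Oct  -23
7  Quito   Jan  -27
8  Cairo   Jan   10
take 4 rows with largest low:
    city month  low
8  Cairo   Jan   10
3  Tokyo   Oct   -5
4  Cairo   Apr   -5
6  Tokyo   Oct  -23
So mean() = -5.75.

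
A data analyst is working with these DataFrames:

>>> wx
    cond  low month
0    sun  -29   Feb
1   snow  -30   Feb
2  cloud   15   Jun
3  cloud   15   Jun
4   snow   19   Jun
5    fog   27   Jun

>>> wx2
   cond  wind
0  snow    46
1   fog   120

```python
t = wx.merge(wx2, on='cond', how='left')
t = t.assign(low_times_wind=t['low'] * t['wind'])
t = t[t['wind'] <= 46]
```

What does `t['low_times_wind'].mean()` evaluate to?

-253.0

merge on 'cond' (how='left') → 6 rows:
    cond  low month   wind
0    sun  -29   Feb    NaN
1   snow  -30   Feb   46.0
2  cloud   15   Jun    NaN
3  cloud   15   Jun    NaN
4   snow   19   Jun   46.0
5    fog   27   Jun  120.0
add column low_times_wind = t['low'] * t['wind']:
    cond  low month   wind  low_times_wind
0    sun  -29   Feb    NaN             NaN
1   snow  -30   Feb   46.0         -1380.0
2  cloud   15   Jun    NaN             NaN
3  cloud   15   Jun    NaN             NaN
4   snow   19   Jun   46.0           874.0
5    fog   27   Jun  120.0          3240.0
filter rows where wind <= 46:
   cond  low month  wind  low_times_wind
1  snow  -30   Feb  46.0         -1380.0
4  snow   19   Jun  46.0           874.0
Reading off the mean of column 'low_times_wind', we get -253.0.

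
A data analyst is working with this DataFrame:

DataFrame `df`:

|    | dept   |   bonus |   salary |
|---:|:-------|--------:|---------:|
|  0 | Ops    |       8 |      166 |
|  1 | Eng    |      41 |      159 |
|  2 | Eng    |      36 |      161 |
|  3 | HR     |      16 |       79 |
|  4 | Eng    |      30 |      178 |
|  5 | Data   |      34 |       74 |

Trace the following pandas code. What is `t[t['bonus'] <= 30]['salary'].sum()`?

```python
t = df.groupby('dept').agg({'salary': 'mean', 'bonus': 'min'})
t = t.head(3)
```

245.0

group by dept: mean(salary), min(bonus):
      salary  bonus
dept               
Data    74.0     34
Eng    166.0     30
HR      79.0     16
Ops    166.0      8
take first 3 rows:
      salary  bonus
dept               
Data    74.0     34
Eng    166.0     30
HR      79.0     16
filter rows where bonus <= 30:
      salary  bonus
dept               
Eng    166.0     30
HR      79.0     16
Reading off the sum of column 'salary', we get 245.0.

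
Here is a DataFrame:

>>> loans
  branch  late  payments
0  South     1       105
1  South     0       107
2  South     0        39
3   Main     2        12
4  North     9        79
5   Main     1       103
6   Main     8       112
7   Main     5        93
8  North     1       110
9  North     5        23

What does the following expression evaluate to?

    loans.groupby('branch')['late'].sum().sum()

group by branch, sum of late:
branch
Main     16
North    15
South     1
Name: late, dtype: int64
So sum() = 32.

32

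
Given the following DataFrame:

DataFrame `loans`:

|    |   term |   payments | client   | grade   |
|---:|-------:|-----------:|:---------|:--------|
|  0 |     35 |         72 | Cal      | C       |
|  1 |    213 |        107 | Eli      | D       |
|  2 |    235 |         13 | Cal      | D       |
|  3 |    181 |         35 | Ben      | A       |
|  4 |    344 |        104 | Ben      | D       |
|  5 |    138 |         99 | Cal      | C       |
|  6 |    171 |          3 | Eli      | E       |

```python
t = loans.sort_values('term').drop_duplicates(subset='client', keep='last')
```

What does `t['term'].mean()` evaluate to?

264.0

sort by term:
   term  payments client grade
0    35        72    Cal     C
5   138        99    Cal     C
6   171         3    Eli     E
3   181        35    Ben     A
1   213       107    Eli     D
2   235        13    Cal     D
4   344       104    Ben     D
drop duplicate client (keep=last):
   term  payments client grade
1   213       107    Eli     D
2   235        13    Cal     D
4   344       104    Ben     D
Taking the mean of column 'term' gives 264.0.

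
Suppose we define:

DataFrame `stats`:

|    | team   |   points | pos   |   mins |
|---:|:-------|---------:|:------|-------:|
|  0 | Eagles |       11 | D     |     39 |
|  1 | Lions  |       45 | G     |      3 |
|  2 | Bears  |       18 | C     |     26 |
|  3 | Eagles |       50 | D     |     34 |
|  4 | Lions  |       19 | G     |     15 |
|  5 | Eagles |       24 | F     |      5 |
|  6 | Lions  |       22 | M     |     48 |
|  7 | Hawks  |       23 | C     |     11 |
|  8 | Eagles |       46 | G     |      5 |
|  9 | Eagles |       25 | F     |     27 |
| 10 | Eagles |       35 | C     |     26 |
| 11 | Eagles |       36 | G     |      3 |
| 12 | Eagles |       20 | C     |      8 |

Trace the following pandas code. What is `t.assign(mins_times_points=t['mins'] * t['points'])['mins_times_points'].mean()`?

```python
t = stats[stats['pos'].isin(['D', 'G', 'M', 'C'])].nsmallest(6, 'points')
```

filter rows where pos in ['D', 'G', 'M', 'C']:
      team  points pos  mins
0   Eagles      11   D    39
1    Lions      45   G     3
2    Bears      18   C    26
3   Eagles      50   D    34
4    Lions      19   G    15
6    Lions      22   M    48
7    Hawks      23   C    11
8   Eagles      46   G     5
10  Eagles      35   C    26
11  Eagles      36   G     3
12  Eagles      20   C     8
take 6 rows with smallest points:
      team  points pos  mins
0   Eagles      11   D    39
2    Bears      18   C    26
4    Lions      19   G    15
12  Eagles      20   C     8
6    Lions      22   M    48
7    Hawks      23   C    11
add column mins_times_points = t['mins'] * t['points']:
      team  points pos  mins  mins_times_points
0   Eagles      11   D    39                429
2    Bears      18   C    26                468
4    Lions      19   G    15                285
12  Eagles      20   C     8                160
6    Lions      22   M    48               1056
7    Hawks      23   C    11                253
So mean() = 441.833333333.

441.833333333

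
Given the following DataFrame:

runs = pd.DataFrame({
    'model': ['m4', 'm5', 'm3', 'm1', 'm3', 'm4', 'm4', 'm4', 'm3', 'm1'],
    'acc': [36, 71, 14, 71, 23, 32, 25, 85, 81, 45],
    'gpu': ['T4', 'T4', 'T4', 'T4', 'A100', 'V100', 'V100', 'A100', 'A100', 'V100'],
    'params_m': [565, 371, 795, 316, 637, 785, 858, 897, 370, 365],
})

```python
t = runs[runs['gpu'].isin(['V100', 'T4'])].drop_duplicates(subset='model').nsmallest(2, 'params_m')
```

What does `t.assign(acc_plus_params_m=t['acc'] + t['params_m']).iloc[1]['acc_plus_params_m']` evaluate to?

filter rows where gpu in ['V100', 'T4']:
  model  acc   gpu  params_m
0    m4   36    T4       565
1    m5   71    T4       371
2    m3   14    T4       795
3    m1   71    T4       316
5    m4   32  V100       785
6    m4   25  V100       858
9    m1   45  V100       365
drop duplicate model (keep=first):
  model  acc gpu  params_m
0    m4   36  T4       565
1    m5   71  T4       371
2    m3   14  T4       795
3    m1   71  T4       316
take 2 rows with smallest params_m:
  model  acc gpu  params_m
3    m1   71  T4       316
1    m5   71  T4       371
add column acc_plus_params_m = t['acc'] + t['params_m']:
  model  acc gpu  params_m  acc_plus_params_m
3    m1   71  T4       316                387
1    m5   71  T4       371                442

442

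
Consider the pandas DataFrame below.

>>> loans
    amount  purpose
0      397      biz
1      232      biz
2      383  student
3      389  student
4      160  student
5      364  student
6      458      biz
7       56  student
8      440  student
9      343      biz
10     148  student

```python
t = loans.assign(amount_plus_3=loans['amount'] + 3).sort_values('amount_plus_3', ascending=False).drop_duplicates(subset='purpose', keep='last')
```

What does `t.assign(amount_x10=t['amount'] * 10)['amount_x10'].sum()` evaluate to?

add column amount_plus_3 = loans['amount'] + 3:
    amount  purpose  amount_plus_3
0      397      biz            400
1      232      biz            235
2      383  student            386
3      389  student            392
4      160  student            163
5      364  student            367
6      458      biz            461
7       56  student             59
8      440  student            443
9      343      biz            346
10     148  student            151
sort by amount_plus_3 descending:
    amount  purpose  amount_plus_3
6      458      biz            461
8      440  student            443
0      397      biz            400
3      389  student            392
2      383  student            386
5      364  student            367
9      343      biz            346
1      232      biz            235
4      160  student            163
10     148  student            151
7       56  student             59
drop duplicate purpose (keep=last):
   amount  purpose  amount_plus_3
1     232      biz            235
7      56  student             59
add column amount_x10 = t['amount'] * 10:
   amount  purpose  amount_plus_3  amount_x10
1     232      biz            235        2320
7      56  student             59         560
Hence 2880.

2880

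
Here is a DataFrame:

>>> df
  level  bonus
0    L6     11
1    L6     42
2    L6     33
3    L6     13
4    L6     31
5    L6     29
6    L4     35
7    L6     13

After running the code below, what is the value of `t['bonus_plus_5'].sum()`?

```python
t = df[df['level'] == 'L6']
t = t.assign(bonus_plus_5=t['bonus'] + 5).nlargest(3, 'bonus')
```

121

filter rows where level == 'L6':
  level  bonus
0    L6     11
1    L6     42
2    L6     33
3    L6     13
4    L6     31
5    L6     29
7    L6     13
add column bonus_plus_5 = t['bonus'] + 5:
  level  bonus  bonus_plus_5
0    L6     11            16
1    L6     42            47
2    L6     33            38
3    L6     13            18
4    L6     31            36
5    L6     29            34
7    L6     13            18
take 3 rows with largest bonus:
  level  bonus  bonus_plus_5
1    L6     42            47
2    L6     33            38
4    L6     31            36
Then the sum of column 'bonus_plus_5': 121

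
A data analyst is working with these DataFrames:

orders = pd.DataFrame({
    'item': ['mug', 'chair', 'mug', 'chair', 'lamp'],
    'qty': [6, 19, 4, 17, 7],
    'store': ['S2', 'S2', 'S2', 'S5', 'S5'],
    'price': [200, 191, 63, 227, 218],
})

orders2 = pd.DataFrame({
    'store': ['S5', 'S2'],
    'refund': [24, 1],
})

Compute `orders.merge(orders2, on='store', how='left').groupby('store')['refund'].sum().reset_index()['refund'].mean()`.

25.5

merge on 'store' (how='left') → 5 rows:
    item  qty store  price  refund
0    mug    6    S2    200       1
1  chair   19    S2    191       1
2    mug    4    S2     63       1
3  chair   17    S5    227      24
4   lamp    7    S5    218      24
group by store, sum of refund:
store
S2     3
S5    48
Name: refund, dtype: int64
reset_index():
  store  refund
0    S2       3
1    S5      48
The mean of column 'refund' is 25.5.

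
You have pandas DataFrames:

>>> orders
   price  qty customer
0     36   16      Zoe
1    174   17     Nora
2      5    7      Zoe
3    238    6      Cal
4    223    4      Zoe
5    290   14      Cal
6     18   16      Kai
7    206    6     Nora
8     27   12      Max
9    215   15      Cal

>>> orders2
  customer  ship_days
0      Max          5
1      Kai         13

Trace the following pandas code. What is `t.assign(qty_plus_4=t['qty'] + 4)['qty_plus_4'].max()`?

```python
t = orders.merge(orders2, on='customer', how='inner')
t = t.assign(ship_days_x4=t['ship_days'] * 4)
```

20

merge on 'customer' (how='inner') → 2 rows:
   price  qty customer  ship_days
0     18   16      Kai         13
1     27   12      Max          5
add column ship_days_x4 = t['ship_days'] * 4:
   price  qty customer  ship_days  ship_days_x4
0     18   16      Kai         13            52
1     27   12      Max          5            20
add column qty_plus_4 = t['qty'] + 4:
   price  qty customer  ship_days  ship_days_x4  qty_plus_4
0     18   16      Kai         13            52          20
1     27   12      Max          5            20          16
max of column 'qty_plus_4' → 20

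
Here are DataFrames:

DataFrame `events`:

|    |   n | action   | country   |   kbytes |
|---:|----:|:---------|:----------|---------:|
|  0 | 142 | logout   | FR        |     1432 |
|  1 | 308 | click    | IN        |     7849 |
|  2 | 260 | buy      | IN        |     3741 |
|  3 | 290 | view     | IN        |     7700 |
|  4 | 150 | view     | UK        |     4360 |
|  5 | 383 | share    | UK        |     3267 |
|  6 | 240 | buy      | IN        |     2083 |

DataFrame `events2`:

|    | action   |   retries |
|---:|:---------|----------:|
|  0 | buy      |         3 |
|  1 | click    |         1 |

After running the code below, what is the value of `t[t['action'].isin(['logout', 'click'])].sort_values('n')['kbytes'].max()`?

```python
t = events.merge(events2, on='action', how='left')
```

7849

merge on 'action' (how='left') → 7 rows:
     n  action country  kbytes  retries
0  142  logout      FR    1432      NaN
1  308   click      IN    7849      1.0
2  260     buy      IN    3741      3.0
3  290    view      IN    7700      NaN
4  150    view      UK    4360      NaN
5  383   share      UK    3267      NaN
6  240     buy      IN    2083      3.0
filter rows where action in ['logout', 'click']:
     n  action country  kbytes  retries
0  142  logout      FR    1432      NaN
1  308   click      IN    7849      1.0
sort by n:
     n  action country  kbytes  retries
0  142  logout      FR    1432      NaN
1  308   click      IN    7849      1.0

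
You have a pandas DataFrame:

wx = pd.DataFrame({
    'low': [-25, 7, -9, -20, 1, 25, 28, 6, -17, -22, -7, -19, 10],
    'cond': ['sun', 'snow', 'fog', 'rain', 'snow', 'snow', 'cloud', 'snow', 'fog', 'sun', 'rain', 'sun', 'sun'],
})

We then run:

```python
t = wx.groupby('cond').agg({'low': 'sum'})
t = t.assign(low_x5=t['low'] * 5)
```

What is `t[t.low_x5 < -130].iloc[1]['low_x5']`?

group by cond, sum of low:
       low
cond      
cloud   28
fog    -26
rain   -27
snow    39
sun    -56
add column low_x5 = t['low'] * 5:
       low  low_x5
cond              
cloud   28     140
fog    -26    -130
rain   -27    -135
snow    39     195
sun    -56    -280
filter rows where low_x5 < -130:
      low  low_x5
cond             
rain  -27    -135
sun   -56    -280

-280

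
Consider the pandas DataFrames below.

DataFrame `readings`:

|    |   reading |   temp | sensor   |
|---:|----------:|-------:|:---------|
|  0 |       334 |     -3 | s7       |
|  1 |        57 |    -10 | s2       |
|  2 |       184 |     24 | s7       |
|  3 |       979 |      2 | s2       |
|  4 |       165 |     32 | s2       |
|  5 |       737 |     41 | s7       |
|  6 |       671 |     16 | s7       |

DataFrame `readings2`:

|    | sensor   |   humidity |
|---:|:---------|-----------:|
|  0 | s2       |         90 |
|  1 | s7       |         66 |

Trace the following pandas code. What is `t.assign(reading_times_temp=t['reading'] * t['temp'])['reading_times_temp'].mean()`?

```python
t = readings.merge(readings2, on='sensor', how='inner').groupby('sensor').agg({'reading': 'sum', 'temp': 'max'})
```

58699.0

merge on 'sensor' (how='inner') → 7 rows:
   reading  temp sensor  humidity
0      334    -3     s7        66
1       57   -10     s2        90
2      184    24     s7        66
3      979     2     s2        90
4      165    32     s2        90
5      737    41     s7        66
6      671    16     s7        66
group by sensor: sum(reading), max(temp):
        reading  temp
sensor               
s2         1201    32
s7         1926    41
add column reading_times_temp = t['reading'] * t['temp']:
        reading  temp  reading_times_temp
sensor                                   
s2         1201    32               38432
s7         1926    41               78966
mean of column 'reading_times_temp' → 58699.0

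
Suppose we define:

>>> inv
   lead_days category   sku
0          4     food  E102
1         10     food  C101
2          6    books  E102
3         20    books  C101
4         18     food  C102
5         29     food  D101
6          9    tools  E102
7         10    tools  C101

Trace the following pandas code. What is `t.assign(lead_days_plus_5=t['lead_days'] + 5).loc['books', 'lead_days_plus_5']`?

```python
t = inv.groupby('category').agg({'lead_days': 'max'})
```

25

group by category, max of lead_days:
          lead_days
category           
books            20
food             29
tools            10
add column lead_days_plus_5 = t['lead_days'] + 5:
          lead_days  lead_days_plus_5
category                             
books            20                25
food             29                34
tools            10                15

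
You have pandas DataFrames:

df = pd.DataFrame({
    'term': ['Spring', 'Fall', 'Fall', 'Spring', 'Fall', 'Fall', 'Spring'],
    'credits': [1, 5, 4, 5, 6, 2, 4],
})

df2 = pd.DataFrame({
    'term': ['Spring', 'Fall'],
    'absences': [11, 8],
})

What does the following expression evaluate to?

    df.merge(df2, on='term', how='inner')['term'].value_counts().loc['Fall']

merge on 'term' (how='inner') → 7 rows:
     term  credits  absences
0  Spring        1        11
1    Fall        5         8
2    Fall        4         8
3  Spring        5        11
4    Fall        6         8
5    Fall        2         8
6  Spring        4        11
value_counts of term:
term
Fall      4
Spring    3
Name: count, dtype: int64
So loc['Fall'] = 4.

4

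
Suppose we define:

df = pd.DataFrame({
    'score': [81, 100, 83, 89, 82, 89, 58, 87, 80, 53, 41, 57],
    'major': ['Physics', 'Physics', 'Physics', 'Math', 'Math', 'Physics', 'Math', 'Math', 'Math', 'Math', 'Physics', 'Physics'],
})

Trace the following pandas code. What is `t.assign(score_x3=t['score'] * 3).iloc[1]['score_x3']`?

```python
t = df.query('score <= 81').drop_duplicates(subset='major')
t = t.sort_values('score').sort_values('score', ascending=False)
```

174

filter rows where score <= 81:
    score    major
0      81  Physics
6      58     Math
8      80     Math
9      53     Math
10     41  Physics
11     57  Physics
drop duplicate major (keep=first):
   score    major
0     81  Physics
6     58     Math
sort by score:
   score    major
6     58     Math
0     81  Physics
sort by score descending:
   score    major
0     81  Physics
6     58     Math
add column score_x3 = t['score'] * 3:
   score    major  score_x3
0     81  Physics       243
6     58     Math       174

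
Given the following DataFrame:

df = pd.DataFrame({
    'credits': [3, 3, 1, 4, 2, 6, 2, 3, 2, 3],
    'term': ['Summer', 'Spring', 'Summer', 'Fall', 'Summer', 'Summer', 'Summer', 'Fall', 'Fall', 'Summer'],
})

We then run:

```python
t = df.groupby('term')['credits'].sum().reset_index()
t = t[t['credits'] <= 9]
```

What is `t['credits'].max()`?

9

group by term, sum of credits:
term
Fall       9
Spring     3
Summer    17
Name: credits, dtype: int64
reset_index():
     term  credits
0    Fall        9
1  Spring        3
2  Summer       17
filter rows where credits <= 9:
     term  credits
0    Fall        9
1  Spring        3
So max() = 9.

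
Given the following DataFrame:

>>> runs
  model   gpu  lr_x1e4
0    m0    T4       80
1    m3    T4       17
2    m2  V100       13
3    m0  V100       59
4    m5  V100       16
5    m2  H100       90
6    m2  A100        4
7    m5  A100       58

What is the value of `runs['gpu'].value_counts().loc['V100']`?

3

value_counts of gpu:
gpu
V100    3
T4      2
A100    2
H100    1
Name: count, dtype: int64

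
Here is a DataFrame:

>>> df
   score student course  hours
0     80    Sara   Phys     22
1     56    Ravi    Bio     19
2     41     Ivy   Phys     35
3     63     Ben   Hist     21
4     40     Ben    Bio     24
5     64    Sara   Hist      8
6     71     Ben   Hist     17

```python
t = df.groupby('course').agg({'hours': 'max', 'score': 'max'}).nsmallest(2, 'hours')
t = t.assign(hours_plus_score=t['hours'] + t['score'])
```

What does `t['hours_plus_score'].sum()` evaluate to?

172

group by course: max(hours), max(score):
        hours  score
course              
Bio        24     56
Hist       21     71
Phys       35     80
take 2 rows with smallest hours:
        hours  score
course              
Hist       21     71
Bio        24     56
add column hours_plus_score = t['hours'] + t['score']:
        hours  score  hours_plus_score
course                                
Hist       21     71                92
Bio        24     56                80
The sum of column 'hours_plus_score' is 172.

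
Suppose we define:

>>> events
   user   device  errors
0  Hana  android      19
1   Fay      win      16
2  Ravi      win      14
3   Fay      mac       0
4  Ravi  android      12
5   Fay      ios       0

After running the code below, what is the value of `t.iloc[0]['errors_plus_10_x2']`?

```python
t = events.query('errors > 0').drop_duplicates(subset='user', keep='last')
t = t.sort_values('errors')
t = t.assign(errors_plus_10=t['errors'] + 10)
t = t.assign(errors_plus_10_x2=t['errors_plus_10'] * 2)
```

filter rows where errors > 0:
   user   device  errors
0  Hana  android      19
1   Fay      win      16
2  Ravi      win      14
4  Ravi  android      12
drop duplicate user (keep=last):
   user   device  errors
0  Hana  android      19
1   Fay      win      16
4  Ravi  android      12
sort by errors:
   user   device  errors
4  Ravi  android      12
1   Fay      win      16
0  Hana  android      19
add column errors_plus_10 = t['errors'] + 10:
   user   device  errors  errors_plus_10
4  Ravi  android      12              22
1   Fay      win      16              26
0  Hana  android      19              29
add column errors_plus_10_x2 = t['errors_plus_10'] * 2:
   user   device  errors  errors_plus_10  errors_plus_10_x2
4  Ravi  android      12              22                 44
1   Fay      win      16              26                 52
0  Hana  android      19              29                 58

44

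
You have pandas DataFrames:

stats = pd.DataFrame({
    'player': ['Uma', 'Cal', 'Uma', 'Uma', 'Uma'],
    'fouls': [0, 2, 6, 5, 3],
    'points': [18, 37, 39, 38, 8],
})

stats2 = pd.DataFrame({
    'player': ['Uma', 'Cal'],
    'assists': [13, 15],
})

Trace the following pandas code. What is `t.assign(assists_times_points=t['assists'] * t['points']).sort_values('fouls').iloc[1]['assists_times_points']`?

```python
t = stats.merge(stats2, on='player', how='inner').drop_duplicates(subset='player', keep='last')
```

merge on 'player' (how='inner') → 5 rows:
  player  fouls  points  assists
0    Uma      0      18       13
1    Cal      2      37       15
2    Uma      6      39       13
3    Uma      5      38       13
4    Uma      3       8       13
drop duplicate player (keep=last):
  player  fouls  points  assists
1    Cal      2      37       15
4    Uma      3       8       13
add column assists_times_points = t['assists'] * t['points']:
  player  fouls  points  assists  assists_times_points
1    Cal      2      37       15                   555
4    Uma      3       8       13                   104
sort by fouls:
  player  fouls  points  assists  assists_times_points
1    Cal      2      37       15                   555
4    Uma      3       8       13                   104
Finally, value at position 1, column 'assists_times_points' = 104.

104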